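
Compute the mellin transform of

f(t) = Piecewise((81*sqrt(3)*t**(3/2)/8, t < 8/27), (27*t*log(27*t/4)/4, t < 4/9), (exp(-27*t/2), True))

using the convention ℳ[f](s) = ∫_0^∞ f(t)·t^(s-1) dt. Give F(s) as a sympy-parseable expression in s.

undo the common scale on t: 27*sqrt(2)*t**(3/2)/4 on [0, 4/9); 9*t*log(9*t/2)/2 on [4/9, 2/3); exp(-9*t) on [2/3, ∞)
remove the common scale on t first: 3*sqrt(3)*t**(3/2) on [0, 2/3); 3*t*log(3*t) on [2/3, 1); exp(-6*t) on [1, ∞)
reversing the common scale on t: t**(3/2) on [0, 2); t*log(t) on [2, 3); exp(-2*t) on [3, ∞)
f breaks at 8/27, 4/9 into 3 integrals to sum
on [0, 8/27) integrate f = 81*sqrt(3)*t**(3/2)/8 against the kernel
on [8/27, 4/9): add ∫ 27*t*log(27*t/4)/4·t^(s-1) dt
on [4/9, ∞): add ∫ exp(-27*t/2)·t^(s-1) dt

(2/81)**s*(-12**s*s*(2*s + 3)*log(4) - 12**s*(2*s + 3)*log(4) + 12**s*(4*s + 6) + 12**s*sqrt(2)*(4*s**2 + 8*s + 4) + 3*18**s*s*(2*s + 3)*log(3) + 18**s*(-6*s - 9) + 3*18**s*(2*s + 3)*log(3) + 3**s*(2*s + 3)*(s**2 + 2*s + 1)*uppergamma(s, 6))/((2*s + 3)*(s**2 + 2*s + 1))
  Re(s) > -3/2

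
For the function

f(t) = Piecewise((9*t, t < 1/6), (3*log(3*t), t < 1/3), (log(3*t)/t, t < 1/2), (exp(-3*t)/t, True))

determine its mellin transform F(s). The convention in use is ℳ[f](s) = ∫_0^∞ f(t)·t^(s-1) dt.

(6*2**s*(s - 1)**2*(s + 1)*(2*s + (s - 1)**2 - 1)*uppergamma(s - 1, 3/2) - 6*2**s*(s - 1)**2*(s + 1) + 6*2**s*(s + 1)*(2*s + (s - 1)**2 - 1) + 3**s*(s - 1)*(s + 1)*(-4*log(2) + 4*log(3))*(2*s + (s - 1)**2 - 1) - 4*3**s*(s + 1)*(2*s + (s - 1)**2 - 1) + 6*(s - 1)**3*(s + 1)*log(2) + 6*(s - 1)**2*(s + 1)*log(2) + 6*(s - 1)**2*(s + 1) + 3*(s - 1)**2*(2*s + (s - 1)**2 - 1))/(2*6**s*(s - 1)**2*(s + 1)*(2*s + (s - 1)**2 - 1))
  Re(s) > -1

peel off the shared t-power: 9*t**2 on [0, 1/6); 3*t*log(3*t) on [1/6, 1/3); log(3*t) on [1/3, 1/2); …
undo the common scale on t: t**2 on [0, 1/2); t*log(t) on [1/2, 1); log(t) on [1, 3/2); …
decompose at 1/6, 1/3, 1/2; ℳ[f](s) sums the 4 pieces' integrals
for t in [0, 1/6): the term is ∫ 9*t·t^(s-1)
between 1/6 and 1/3 the integrand is 3*log(3*t)·t^(s-1)
∫ over [1/3, 1/2) of log(3*t)/t·t^(s-1) joins the sum
over [1/2, ∞), the kernel integral of exp(-3*t)/t enters the sum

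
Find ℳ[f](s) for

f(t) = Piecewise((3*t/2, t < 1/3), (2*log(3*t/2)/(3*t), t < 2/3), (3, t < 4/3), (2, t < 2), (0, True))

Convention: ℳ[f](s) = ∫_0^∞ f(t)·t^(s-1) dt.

the common scale on t comes off first: t on [0, 1/2); log(t)/t on [1/2, 1); 3 on [1, 2); …
integrate the 4 segments split at 1/3, 2/3, 4/3, then add the results
for t in [0, 1/3): the term is ∫ 3*t/2·t^(s-1)
for t in [1/3, 2/3): the term is ∫ 2*log(3*t/2)/(3*t)·t^(s-1)
on [2/3, 4/3) integrate f = 3 against the kernel
[4/3, 2) adds the kernel integral of 2

(2*2**(2*s)*(s + 1)*(s**2 - 2*s + 1) - 2*2**s*s*(s + 1) - 6*2**s*(s + 1)*(s**2 - 2*s + 1) + 4*6**s*(s + 1)*(s**2 - 2*s + 1) + 4*s**2*(s + 1)*log(2) - 4*s*(s + 1)*log(2) + 4*s*(s + 1) + s*(s**2 - 2*s + 1))/(2*3**s*s*(s + 1)*(s**2 - 2*s + 1))
  Re(s) > -1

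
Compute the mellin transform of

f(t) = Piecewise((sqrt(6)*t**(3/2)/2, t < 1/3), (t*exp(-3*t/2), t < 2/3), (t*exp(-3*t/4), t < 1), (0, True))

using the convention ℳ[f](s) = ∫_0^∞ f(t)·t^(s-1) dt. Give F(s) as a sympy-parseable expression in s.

(4*2**(2*s)*(2*s + 3)*uppergamma(s + 1, 1/2) - 4*2**(2*s)*(2*s + 3)*uppergamma(s + 1, 3/4) + 2*2**s*(2*s + 3)*uppergamma(s + 1, 1/2) - 2*2**s*(2*s + 3)*uppergamma(s + 1, 1) + sqrt(2))/(3*3**s*(2*s + 3))
  Re(s) > -3/2

invert the shared t-power to get sqrt(6)*sqrt(t)/2 on [0, 1/3); exp(-3*t/2) on [1/3, 2/3); exp(-3*t/4) on [2/3, 1)
remove the common scale on t first: sqrt(t) on [0, 1/2); exp(-t) on [1/2, 1); exp(-t/2) on [1, 3/2)
f breaks at 1/3, 2/3 into 3 integrals to sum
the [0, 1/3) slice contributes ∫ sqrt(6)*t**(3/2)/2·t^(s-1) dt
for t in [1/3, 2/3): the term is ∫ t*exp(-3*t/2)·t^(s-1)
[2/3, 1) adds the kernel integral of t*exp(-3*t/4)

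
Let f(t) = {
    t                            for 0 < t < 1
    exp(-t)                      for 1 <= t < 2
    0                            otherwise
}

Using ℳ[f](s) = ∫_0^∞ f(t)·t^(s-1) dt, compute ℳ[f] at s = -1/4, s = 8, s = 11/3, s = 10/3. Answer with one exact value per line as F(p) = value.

linearity at 1 turns ℳ[f](s) into 2 summed integrals
between 0 and 1 the integrand is t·t^(s-1)
[1, 2) adds the kernel integral of exp(-t)

F(-1/4) = -uppergamma(-1/4, 2) + uppergamma(-1/4, 1) + 4/3
F(8) = -37200*exp(-2) + 1/9 + 13700*exp(-1)
F(11/3) = -uppergamma(11/3, 2) + 3/14 + uppergamma(11/3, 1)
F(10/3) = -uppergamma(10/3, 2) + 3/13 + uppergamma(10/3, 1)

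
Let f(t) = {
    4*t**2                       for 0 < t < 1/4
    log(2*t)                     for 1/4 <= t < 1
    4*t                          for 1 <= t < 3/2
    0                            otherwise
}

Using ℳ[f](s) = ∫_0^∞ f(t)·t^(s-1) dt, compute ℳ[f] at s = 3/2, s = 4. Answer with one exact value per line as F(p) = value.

F(3/2) = -9979/5040 + 3*log(2)/4 + 9*sqrt(6)/5
F(4) = 257*log(2)/1024 + 320281/61440

undo the common scale on t: t**2 on [0, 1/2); log(t) on [1/2, 2); 2*t on [2, 3)
treat the 3 regions marked off by 1/4, 1 separately and sum
∫ 4*t**2·t^(s-1) over [0, 1/4)
between 1/4 and 1 the integrand is log(2*t)·t^(s-1)
segment [1, 3/2) carries 4*t; integrate it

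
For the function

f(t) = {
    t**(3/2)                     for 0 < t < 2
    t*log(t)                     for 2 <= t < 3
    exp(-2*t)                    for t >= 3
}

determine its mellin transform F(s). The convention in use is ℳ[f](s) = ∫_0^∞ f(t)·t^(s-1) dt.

the 3 pieces separated at 2, 3 each add one integral
∫ over [0, 2) of t**(3/2)·t^(s-1) joins the sum
on [2, 3) integrate f = t*log(t) against the kernel
the [3, ∞) slice contributes ∫ exp(-2*t)·t^(s-1) dt

(-12**s*s*(2*s + 3)*log(4) - 12**s*(2*s + 3)*log(4) + 12**s*(4*s + 6) + 12**s*sqrt(2)*(4*s**2 + 8*s + 4) + 3*18**s*s*(2*s + 3)*log(3) + 18**s*(-6*s - 9) + 3*18**s*(2*s + 3)*log(3) + 3**s*(2*s + 3)*(s**2 + 2*s + 1)*uppergamma(s, 6))/(6**s*(2*s + 3)*(s**2 + 2*s + 1))
  Re(s) > -3/2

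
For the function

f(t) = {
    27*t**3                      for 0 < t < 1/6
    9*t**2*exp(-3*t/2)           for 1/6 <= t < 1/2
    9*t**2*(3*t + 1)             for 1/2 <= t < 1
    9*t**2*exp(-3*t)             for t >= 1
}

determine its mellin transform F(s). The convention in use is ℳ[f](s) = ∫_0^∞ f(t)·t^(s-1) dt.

strip the common scale on t: t**3 on [0, 1/2); t**2*exp(-t/2) on [1/2, 3/2); t**2*(t + 1) on [3/2, 3); …
peel off the shared t-power: t on [0, 1/2); exp(-t/2) on [1/2, 3/2); t + 1 on [3/2, 3); …
integrate the 4 segments split at 1/6, 1/2, 1, then add the results
over [0, 1/6), the kernel integral of 27*t**3 enters the sum
on [1/6, 1/2) integrate f = 9*t**2*exp(-3*t/2) against the kernel
piece [1/2, 1): integrate 9*t**2*(3*t + 1) against the kernel
segment [1, ∞) carries 9*t**2*exp(-3*t); integrate it

(32*2**(2*s)*(s + 2)*(s + 3)*uppergamma(s + 2, 1/4) - 32*2**(2*s)*(s + 2)*(s + 3)*uppergamma(s + 2, 3/4) + 8*2**s*(s + 2)*(s + 3)*uppergamma(s + 2, 3) - 45*3**s*(s + 2) - 18*3**s + 288*6**s*(s + 2) + 72*6**s + s + 2)/(8*6**s*(s + 2)*(s + 3))
  Re(s) > -3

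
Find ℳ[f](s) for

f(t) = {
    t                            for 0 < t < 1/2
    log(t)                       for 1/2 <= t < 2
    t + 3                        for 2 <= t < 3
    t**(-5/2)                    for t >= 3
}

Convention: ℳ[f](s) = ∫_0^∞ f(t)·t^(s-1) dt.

linearity at 1/2, 2, 3 turns ℳ[f](s) into 4 summed integrals
over [0, 1/2), the kernel integral of t enters the sum
segment [1/2, 2) carries log(t); integrate it
the [2, 3) slice contributes ∫ (t + 3)·t^(s-1) dt
between 3 and ∞ the integrand is t**(-5/2)·t^(s-1)

(-270*2**(2*s)*s**2*(2*s - 5) + 54*2**(2*s)*s*(s + 1)*(2*s - 5)*log(2) - 162*2**(2*s)*s*(2*s - 5) - 54*2**(2*s)*(s + 1)*(2*s - 5) - 4*sqrt(3)*6**s*s**2*(s + 1) + 324*6**s*s**2*(2*s - 5) + 162*6**s*s*(2*s - 5) + 27*s**2*(2*s - 5) + 54*s*(s + 1)*(2*s - 5)*log(2) + (2*s - 5)*(54*s + 54))/(54*2**s*s**2*(s + 1)*(2*s - 5))
  -1 < Re(s) < 5/2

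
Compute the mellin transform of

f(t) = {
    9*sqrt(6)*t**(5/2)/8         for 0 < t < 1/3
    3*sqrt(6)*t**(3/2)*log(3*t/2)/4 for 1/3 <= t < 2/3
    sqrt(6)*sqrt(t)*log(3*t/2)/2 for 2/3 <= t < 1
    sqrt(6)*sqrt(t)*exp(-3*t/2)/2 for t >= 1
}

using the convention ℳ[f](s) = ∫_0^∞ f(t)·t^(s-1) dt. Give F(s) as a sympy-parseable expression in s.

sqrt(2)*(2**(s + 3/2)*(2*s + 1)**2*(2*s + 5)*(8*s + (2*s + 1)**2 + 8)*uppergamma(s + 1/2, 3/2) + 2**(s + 7/2)*(-2*s - 5)*(2*s + 1)**2 + 2**(s + 7/2)*(2*s + 5)*(8*s + (2*s + 1)**2 + 8) + 3**(s + 1/2)*(2*s + 1)*(2*s + 5)*(-4*log(2) + 4*log(3))*(8*s + (2*s + 1)**2 + 8) - 8*3**(s + 1/2)*(2*s + 5)*(8*s + (2*s + 1)**2 + 8) + (2*s + 1)**3*(2*s + 5)*log(4) + 4*(2*s + 1)**2*(2*s + 5)*log(2) + 4*(2*s + 1)**2*(2*s + 5) + (2*s + 1)**2*(8*s + (2*s + 1)**2 + 8))/(4*3**s*(2*s + 1)**2*(2*s + 5)*(8*s + (2*s + 1)**2 + 8))
  Re(s) > -5/2

invert the common scale on t to get t**(5/2) on [0, 1/2); t**(3/2)*log(t) on [1/2, 1); sqrt(t)*log(t) on [1, 3/2); …
peel off the shared t-power: t**2 on [0, 1/2); t*log(t) on [1/2, 1); log(t) on [1, 3/2); …
along the cuts 1/3, 2/3, 1, ℳ[f](s) splits into 4 integrals
for t in [0, 1/3): the term is ∫ 9*sqrt(6)*t**(5/2)/8·t^(s-1)
on [1/3, 2/3): add ∫ 3*sqrt(6)*t**(3/2)*log(3*t/2)/4·t^(s-1) dt
segment [2/3, 1) carries sqrt(6)*sqrt(t)*log(3*t/2)/2; integrate it
for t in [1, ∞): the term is ∫ sqrt(6)*sqrt(t)*exp(-3*t/2)/2·t^(s-1)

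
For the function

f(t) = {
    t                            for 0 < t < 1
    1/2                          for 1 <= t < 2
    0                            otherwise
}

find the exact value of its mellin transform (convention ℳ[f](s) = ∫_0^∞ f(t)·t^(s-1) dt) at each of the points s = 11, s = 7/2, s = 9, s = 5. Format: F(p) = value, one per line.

F(11) = 12293/132
F(7/2) = 5/63 + 8*sqrt(2)/7
F(9) = 1282/45
F(5) = 49/15

treat the 2 regions marked off by 1 separately and sum
for t in [0, 1): the term is ∫ t·t^(s-1)
segment 1 to 2 holds 1/2; add its integral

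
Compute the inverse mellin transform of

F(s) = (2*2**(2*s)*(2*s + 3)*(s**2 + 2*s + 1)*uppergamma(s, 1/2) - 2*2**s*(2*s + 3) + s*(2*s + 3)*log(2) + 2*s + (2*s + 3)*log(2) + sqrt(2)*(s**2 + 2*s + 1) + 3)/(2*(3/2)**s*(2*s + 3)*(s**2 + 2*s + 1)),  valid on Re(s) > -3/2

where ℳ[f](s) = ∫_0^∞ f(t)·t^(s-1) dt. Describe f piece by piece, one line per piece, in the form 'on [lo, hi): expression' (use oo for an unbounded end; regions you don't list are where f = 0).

on [0, 2/3): 3*sqrt(3)*t**(3/2)/8
on [2/3, 4/3): 3*t*log(3*t/4)/4
on [4/3, oo): exp(-3*t/8)

peel off the common scale on t: sqrt(2)*t**(3/2)/4 on [0, 1); t*log(t/2)/2 on [1, 2); exp(-t/4) on [2, ∞)
strip the common scale on t: t**(3/2) on [0, 1/2); t*log(t) on [1/2, 1); exp(-t/2) on [1, ∞)
integrate the 3 segments split at 2/3, 4/3, then add the results
the [0, 2/3) slice contributes ∫ 3*sqrt(3)*t**(3/2)/8·t^(s-1) dt
segment [2/3, 4/3) carries 3*t*log(3*t/4)/4; integrate it
∫ exp(-3*t/8)·t^(s-1) over [4/3, ∞)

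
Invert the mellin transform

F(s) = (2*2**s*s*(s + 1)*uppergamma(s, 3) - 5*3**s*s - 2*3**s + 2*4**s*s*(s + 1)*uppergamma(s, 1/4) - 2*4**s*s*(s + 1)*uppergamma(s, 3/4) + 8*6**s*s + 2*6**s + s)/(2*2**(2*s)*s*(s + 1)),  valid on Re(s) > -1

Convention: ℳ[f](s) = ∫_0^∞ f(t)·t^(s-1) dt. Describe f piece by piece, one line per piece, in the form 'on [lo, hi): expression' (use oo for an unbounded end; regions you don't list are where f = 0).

on [0, 1/4): 2*t
on [1/4, 3/4): exp(-t)
on [3/4, 3/2): 2*t + 1
on [3/2, oo): exp(-2*t)

undo the common scale on t: t on [0, 1/2); exp(-t/2) on [1/2, 3/2); t + 1 on [3/2, 3); …
the 4 pieces separated at 1/4, 3/4, 3/2 each add one integral
∫ over [0, 1/4) of 2*t·t^(s-1) joins the sum
segment [1/4, 3/4) carries exp(-t); integrate it
[3/4, 3/2) adds the kernel integral of (2*t + 1)
[3/2, ∞) adds the kernel integral of exp(-2*t)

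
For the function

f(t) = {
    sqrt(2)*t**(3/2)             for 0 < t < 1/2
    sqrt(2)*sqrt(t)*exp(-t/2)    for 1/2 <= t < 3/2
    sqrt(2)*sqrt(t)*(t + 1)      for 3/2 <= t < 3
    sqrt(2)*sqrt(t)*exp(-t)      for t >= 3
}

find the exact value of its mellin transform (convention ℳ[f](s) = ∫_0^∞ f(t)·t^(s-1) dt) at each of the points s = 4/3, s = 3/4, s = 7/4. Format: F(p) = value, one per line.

invert the common scale on t to get t**(3/2)/2 on [0, 1); sqrt(t)*exp(-t/4) on [1, 3); sqrt(t)*(t/2 + 1) on [3, 6); …
strip the shared t-power: t/2 on [0, 1); exp(-t/4) on [1, 3); t/2 + 1 on [3, 6); …
back out the common scale on t: t on [0, 1/2); exp(-t/2) on [1/2, 3/2); t + 1 on [3/2, 3); …
decompose at 1/2, 3/2, 3; ℳ[f](s) sums the 4 pieces' integrals
piece [0, 1/2): integrate sqrt(2)*t**(3/2) against the kernel
over [1/2, 3/2), the kernel integral of sqrt(2)*sqrt(t)*exp(-t/2) enters the sum
[3/2, 3) adds the kernel integral of sqrt(2)*sqrt(t)*(t + 1)
between 3 and ∞ the integrand is sqrt(2)*sqrt(t)*exp(-t)·t^(s-1)

F(4/3) = 2**(2/3)*(-1496*2**(2/3)*uppergamma(11/6, 3/4) - 603*3**(5/6) + 33 + 374*2**(5/6)*uppergamma(11/6, 3) + 1496*2**(2/3)*uppergamma(11/6, 1/4) + 1800*6**(5/6))/748
F(3/4) = 2**(1/4)*(-99*3**(1/4) - 90*sqrt(2)*uppergamma(5/4, 3/4) + 45*2**(1/4)*uppergamma(5/4, 3) + 5 + 90*sqrt(2)*uppergamma(5/4, 1/4) + 288*6**(1/4))/45
F(7/4) = 2**(1/4)*(-104*sqrt(2)*uppergamma(9/4, 3/4) - 53*3**(1/4) + 1 + 26*2**(1/4)*uppergamma(9/4, 3) + 104*sqrt(2)*uppergamma(9/4, 1/4) + 320*6**(1/4))/26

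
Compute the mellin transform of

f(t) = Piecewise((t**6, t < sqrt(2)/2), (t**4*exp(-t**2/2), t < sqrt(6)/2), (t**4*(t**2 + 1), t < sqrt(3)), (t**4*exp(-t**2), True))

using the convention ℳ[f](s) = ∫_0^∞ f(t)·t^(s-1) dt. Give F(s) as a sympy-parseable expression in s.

(4*2**(s/2)*(s + 4)*(s + 6)*uppergamma(s/2 + 2, 3) + 16*2**s*(s + 4)*(s + 6)*uppergamma(s/2 + 2, 1/4) - 16*2**s*(s + 4)*(s + 6)*uppergamma(s/2 + 2, 3/4) - 45*3**(s/2)*(s + 4) - 36*3**(s/2) + 288*6**(s/2)*(s + 4) + 144*6**(s/2) + s + 4)/(8*2**(s/2)*(s + 4)*(s + 6))
  Re(s) > -6

remove the power substitution first: t**3 on [0, 1/2); t**2*exp(-t/2) on [1/2, 3/2); t**2*(t + 1) on [3/2, 3); …
strip the shared t-power: t**2 on [0, 1/2); t*exp(-t/2) on [1/2, 3/2); t*(t + 1) on [3/2, 3); …
back out the shared t-power: t on [0, 1/2); exp(-t/2) on [1/2, 3/2); t + 1 on [3/2, 3); …
breakpoints sqrt(2)/2, sqrt(6)/2, sqrt(3): one integral from each of the 4 segments
on [0, sqrt(2)/2) integrate f = t**6 against the kernel
piece [sqrt(2)/2, sqrt(6)/2): integrate t**4*exp(-t**2/2) against the kernel
the [sqrt(6)/2, sqrt(3)) slice contributes ∫ t**4*(t**2 + 1)·t^(s-1) dt
for t in [sqrt(3), ∞): the term is ∫ t**4*exp(-t**2)·t^(s-1)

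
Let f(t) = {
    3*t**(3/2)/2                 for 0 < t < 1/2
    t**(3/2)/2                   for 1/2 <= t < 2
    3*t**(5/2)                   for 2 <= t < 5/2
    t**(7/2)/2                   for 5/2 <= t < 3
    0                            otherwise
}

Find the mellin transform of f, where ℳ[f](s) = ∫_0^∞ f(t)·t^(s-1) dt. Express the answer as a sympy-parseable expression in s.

the 4 pieces separated at 1/2, 2, 5/2 each add one integral
the [0, 1/2) slice contributes ∫ 3*t**(3/2)/2·t^(s-1) dt
for t in [1/2, 2): the term is ∫ t**(3/2)/2·t^(s-1)
segment [2, 5/2) carries 3*t**(5/2); integrate it
[5/2, 3) adds the kernel integral of t**(7/2)/2

(2*2**(-s - 3/2)*(2*s + 5)*(2*s + 7) + 2**(s + 3/2)*(2*s + 5)*(2*s + 7) - 6*2**(s + 5/2)*(2*s + 3)*(2*s + 7) + 3**(s + 7/2)*(2*s + 3)*(2*s + 5) + 6*(5/2)**(s + 5/2)*(2*s + 3)*(2*s + 7) - (5/2)**(s + 7/2)*(2*s + 3)*(2*s + 5))/((2*s + 3)*(2*s + 5)*(2*s + 7))
  Re(s) > -3/2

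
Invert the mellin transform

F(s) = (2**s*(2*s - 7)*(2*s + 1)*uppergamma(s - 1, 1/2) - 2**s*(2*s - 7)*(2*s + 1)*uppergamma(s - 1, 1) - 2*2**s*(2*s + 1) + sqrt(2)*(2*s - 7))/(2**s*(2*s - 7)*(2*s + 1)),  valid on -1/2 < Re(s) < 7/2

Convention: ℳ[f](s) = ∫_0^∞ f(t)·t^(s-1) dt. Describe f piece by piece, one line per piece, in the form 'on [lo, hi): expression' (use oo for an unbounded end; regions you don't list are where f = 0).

on [0, 1/2): sqrt(t)
on [1/2, 1): exp(-t)/t
on [1, oo): t**(-7/2)

back out the shared t-power: t**(3/2) on [0, 1/2); exp(-t) on [1/2, 1); t**(-5/2) on [1, ∞)
split f at 1/2, 1: ℳ[f](s) collects 3 kernel integrals
for t in [0, 1/2): the term is ∫ sqrt(t)·t^(s-1)
over [1/2, 1), the kernel integral of exp(-t)/t enters the sum
piece [1, ∞): integrate t**(-7/2) against the kernel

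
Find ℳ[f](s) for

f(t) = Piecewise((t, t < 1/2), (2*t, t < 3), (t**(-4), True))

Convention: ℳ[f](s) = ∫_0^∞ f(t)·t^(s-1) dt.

(970*6**s*s - 3890*6**s - 81*s + 324)/(162*2**s*(s**2 - 3*s - 4))
  -1 < Re(s) < 4

linearity at 1/2, 3 turns ℳ[f](s) into 3 summed integrals
the [0, 1/2) slice contributes ∫ t·t^(s-1) dt
piece [1/2, 3): integrate 2*t against the kernel
segment [3, ∞) carries t**(-4); integrate it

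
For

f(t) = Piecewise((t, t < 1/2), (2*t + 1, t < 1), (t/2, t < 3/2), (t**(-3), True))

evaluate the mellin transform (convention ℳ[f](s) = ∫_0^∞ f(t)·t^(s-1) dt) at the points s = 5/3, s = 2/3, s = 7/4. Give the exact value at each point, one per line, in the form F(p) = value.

F(5/3) = 2**(1/3)*(-378 + 725*3**(2/3) + 1116*2**(2/3))/1920
F(2/3) = 2**(1/3)*(-2268 + 727*3**(2/3) + 3024*2**(2/3))/2520
F(7/4) = 2**(1/4)*(-2610 + 5299*3**(3/4) + 7740*2**(3/4))/13860

treat the 4 regions marked off by 1/2, 1, 3/2 separately and sum
∫ t·t^(s-1) over [0, 1/2)
piece [1/2, 1): integrate (2*t + 1) against the kernel
between 1 and 3/2 the integrand is t/2·t^(s-1)
∫ t**(-3)·t^(s-1) over [3/2, ∞)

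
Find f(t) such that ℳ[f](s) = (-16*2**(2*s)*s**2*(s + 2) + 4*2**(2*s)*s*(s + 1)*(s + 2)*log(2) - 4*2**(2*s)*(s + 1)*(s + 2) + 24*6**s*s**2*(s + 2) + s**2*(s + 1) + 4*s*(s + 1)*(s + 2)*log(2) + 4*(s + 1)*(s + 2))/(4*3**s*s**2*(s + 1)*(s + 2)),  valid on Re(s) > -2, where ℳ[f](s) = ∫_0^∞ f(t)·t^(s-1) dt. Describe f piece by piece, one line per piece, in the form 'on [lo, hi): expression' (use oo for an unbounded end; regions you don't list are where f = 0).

peel off the common scale on t: t**2 on [0, 1/2); log(t) on [1/2, 2); 2*t on [2, 3)
summing 3 kernel integrals split by 1/3, 4/3 yields ℳ[f](s)
piece [0, 1/3): integrate 9*t**2/4 against the kernel
[1/3, 4/3) adds the kernel integral of log(3*t/2)
∫ over [4/3, 2) of 3*t·t^(s-1) joins the sum

on [0, 1/3): 9*t**2/4
on [1/3, 4/3): log(3*t/2)
on [4/3, 2): 3*t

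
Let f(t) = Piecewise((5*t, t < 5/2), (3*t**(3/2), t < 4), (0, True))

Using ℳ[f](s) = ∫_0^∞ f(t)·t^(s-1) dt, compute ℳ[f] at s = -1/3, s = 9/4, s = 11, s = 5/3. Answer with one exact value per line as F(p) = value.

the 2 pieces separated at 5/2 each add one integral
∫ 5*t·t^(s-1) over [0, 5/2)
the [5/2, 4) slice contributes ∫ 3*t**(3/2)·t^(s-1) dt

F(-1/3) = -45*2**(5/6)*5**(1/6)/14 + 72*2**(1/3)/7 + 15*2**(1/3)*5**(2/3)/4
F(9/4) = -25*2**(1/4)*5**(3/4)/4 + 625*2**(3/4)*5**(1/4)/52 + 512*sqrt(2)/5
F(11) = 9926122228109/1228800 - 29296875*sqrt(10)/4096
F(5/3) = -1125*2**(5/6)*5**(1/6)/152 + 375*2**(1/3)*5**(2/3)/64 + 1152*2**(1/3)/19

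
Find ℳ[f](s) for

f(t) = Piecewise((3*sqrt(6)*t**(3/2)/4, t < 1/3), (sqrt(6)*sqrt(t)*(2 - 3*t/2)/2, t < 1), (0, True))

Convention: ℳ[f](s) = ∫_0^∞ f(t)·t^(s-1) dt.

sqrt(2)*(3**(s + 1/2)*(2*s + 1) + 8*3**(s + 1/2) - 4*s - 10)/(2*3**s*(2*s + 1)*(2*s + 3))
  Re(s) > -3/2

back out the common scale on t: t**(3/2) on [0, 1/2); sqrt(t)*(2 - t) on [1/2, 3/2)
back out the shared t-power: t on [0, 1/2); 2 - t on [1/2, 3/2)
along the cuts 1/3, ℳ[f](s) splits into 2 integrals
on [0, 1/3) integrate f = 3*sqrt(6)*t**(3/2)/4 against the kernel
on [1/3, 1): add ∫ sqrt(6)*sqrt(t)*(2 - 3*t/2)/2·t^(s-1) dt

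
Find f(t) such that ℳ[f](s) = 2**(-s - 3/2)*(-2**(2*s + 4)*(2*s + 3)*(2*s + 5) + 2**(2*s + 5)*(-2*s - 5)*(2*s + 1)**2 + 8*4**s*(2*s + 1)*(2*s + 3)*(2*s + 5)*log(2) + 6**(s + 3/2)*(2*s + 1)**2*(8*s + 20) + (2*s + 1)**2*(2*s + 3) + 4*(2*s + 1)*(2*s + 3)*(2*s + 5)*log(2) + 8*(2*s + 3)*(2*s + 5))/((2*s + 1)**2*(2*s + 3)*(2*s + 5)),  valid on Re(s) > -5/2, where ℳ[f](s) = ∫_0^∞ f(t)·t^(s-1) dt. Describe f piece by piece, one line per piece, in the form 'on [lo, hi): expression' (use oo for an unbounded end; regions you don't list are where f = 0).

undo the shared t-power: t**2 on [0, 1/2); log(t) on [1/2, 2); 2*t on [2, 3)
treat the 3 regions marked off by 1/2, 2 separately and sum
[0, 1/2) adds the kernel integral of t**(5/2)
∫ sqrt(t)*log(t)·t^(s-1) over [1/2, 2)
∫ 2*t**(3/2)·t^(s-1) over [2, 3)

on [0, 1/2): t**(5/2)
on [1/2, 2): sqrt(t)*log(t)
on [2, 3): 2*t**(3/2)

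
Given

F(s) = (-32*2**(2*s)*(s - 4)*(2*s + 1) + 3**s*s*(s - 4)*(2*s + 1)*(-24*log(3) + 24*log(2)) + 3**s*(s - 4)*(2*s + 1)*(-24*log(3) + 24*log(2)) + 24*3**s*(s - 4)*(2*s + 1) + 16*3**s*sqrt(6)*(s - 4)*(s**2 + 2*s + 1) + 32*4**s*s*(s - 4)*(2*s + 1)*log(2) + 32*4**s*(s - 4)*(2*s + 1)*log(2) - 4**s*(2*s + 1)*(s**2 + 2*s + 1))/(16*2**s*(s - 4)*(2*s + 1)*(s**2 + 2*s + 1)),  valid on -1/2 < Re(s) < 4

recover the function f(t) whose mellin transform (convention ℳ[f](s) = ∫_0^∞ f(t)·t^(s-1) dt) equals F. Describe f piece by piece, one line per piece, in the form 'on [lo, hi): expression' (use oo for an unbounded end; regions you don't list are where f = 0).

on [0, 3/2): sqrt(t)
on [3/2, 2): t*log(t)
on [2, oo): t**(-4)

integrate the 3 segments split at 3/2, 2, then add the results
∫ sqrt(t)·t^(s-1) over [0, 3/2)
over [3/2, 2), the kernel integral of t*log(t) enters the sum
piece [2, ∞): integrate t**(-4) against the kernel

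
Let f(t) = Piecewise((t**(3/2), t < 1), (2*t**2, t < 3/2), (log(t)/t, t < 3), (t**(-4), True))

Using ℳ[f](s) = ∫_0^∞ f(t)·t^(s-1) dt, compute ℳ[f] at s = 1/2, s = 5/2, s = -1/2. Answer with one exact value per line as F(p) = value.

F(1/2) = -754*sqrt(3)/567 - 2*sqrt(3)*log(3)/3 - 2*sqrt(6)*log(2)/3 - 3/10 + 2*sqrt(6)*log(3)/3 + 67*sqrt(6)/30
F(5/2) = -34*sqrt(3)/27 - 7/36 + log(2**(sqrt(6)/2)*3**(-sqrt(6)/2 + 2*sqrt(3))) + 35*sqrt(6)/24
F(-1/2) = -1/3 - 4*sqrt(6)*log(2)/27 - 2*sqrt(3)*log(3)/27 - 106*sqrt(3)/2187 + 4*sqrt(6)*log(3)/27 + 89*sqrt(6)/81

linearity at 1, 3/2, 3 turns ℳ[f](s) into 4 summed integrals
for t in [0, 1): the term is ∫ t**(3/2)·t^(s-1)
∫ over [1, 3/2) of 2*t**2·t^(s-1) joins the sum
on [3/2, 3) integrate f = log(t)/t against the kernel
between 3 and ∞ the integrand is t**(-4)·t^(s-1)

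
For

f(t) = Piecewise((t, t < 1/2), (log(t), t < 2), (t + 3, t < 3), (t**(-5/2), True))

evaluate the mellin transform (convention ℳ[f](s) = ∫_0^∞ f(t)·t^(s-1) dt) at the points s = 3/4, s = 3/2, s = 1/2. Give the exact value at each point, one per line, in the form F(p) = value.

F(3/4) = 2**(1/4)*(-436*sqrt(2) + 2*2**(3/4)*3**(1/4) + 65 + log(2**(42 + 84*sqrt(2))) + 180*6**(3/4))/63
F(3/2) = sqrt(2)*(-1139 + 30*sqrt(2) + 270*log(2) + 864*sqrt(6))/180
F(1/2) = sqrt(2)*(-330 + sqrt(2) + 108*log(2) + 144*sqrt(6))/36

slice at 1/2, 2, 3, transform all 4 pieces, and sum them
between 0 and 1/2 the integrand is t·t^(s-1)
on [1/2, 2): add ∫ log(t)·t^(s-1) dt
the [2, 3) slice contributes ∫ (t + 3)·t^(s-1) dt
between 3 and ∞ the integrand is t**(-5/2)·t^(s-1)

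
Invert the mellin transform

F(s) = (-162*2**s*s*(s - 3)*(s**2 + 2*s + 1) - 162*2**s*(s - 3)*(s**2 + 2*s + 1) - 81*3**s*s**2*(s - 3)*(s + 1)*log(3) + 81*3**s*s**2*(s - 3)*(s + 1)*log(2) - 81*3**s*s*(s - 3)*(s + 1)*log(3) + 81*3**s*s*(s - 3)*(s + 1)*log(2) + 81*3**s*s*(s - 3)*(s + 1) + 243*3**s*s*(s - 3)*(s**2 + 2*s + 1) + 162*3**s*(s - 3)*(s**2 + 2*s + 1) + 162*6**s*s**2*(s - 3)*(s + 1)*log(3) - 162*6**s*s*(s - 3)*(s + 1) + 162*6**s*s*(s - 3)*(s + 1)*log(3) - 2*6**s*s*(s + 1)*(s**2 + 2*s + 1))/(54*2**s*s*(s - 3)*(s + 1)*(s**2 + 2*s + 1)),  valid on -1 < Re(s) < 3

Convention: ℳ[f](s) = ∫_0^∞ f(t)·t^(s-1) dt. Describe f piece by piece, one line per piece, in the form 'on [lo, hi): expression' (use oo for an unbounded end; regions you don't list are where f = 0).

on [0, 1): t
on [1, 3/2): t + 3
on [3/2, 3): t*log(t)
on [3, oo): t**(-3)

summing 4 kernel integrals split by 1, 3/2, 3 yields ℳ[f](s)
over [0, 1), the kernel integral of t enters the sum
over [1, 3/2), the kernel integral of (t + 3) enters the sum
∫ over [3/2, 3) of t*log(t)·t^(s-1) joins the sum
the [3, ∞) slice contributes ∫ t**(-3)·t^(s-1) dt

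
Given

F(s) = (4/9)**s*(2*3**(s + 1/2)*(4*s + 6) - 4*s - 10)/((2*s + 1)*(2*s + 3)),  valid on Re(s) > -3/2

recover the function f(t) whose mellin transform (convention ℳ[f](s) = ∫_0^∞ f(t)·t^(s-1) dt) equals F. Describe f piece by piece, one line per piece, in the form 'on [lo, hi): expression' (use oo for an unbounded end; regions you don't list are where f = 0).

on [0, 4/9): 27*t**(3/2)/8
on [4/9, 4/3): 3*sqrt(t)

back out the common scale on t: 3*sqrt(6)*t**(3/2)/4 on [0, 2/3); sqrt(6)*sqrt(t) on [2/3, 2)
reversing the common scale on t: t**(3/2) on [0, 1); 2*sqrt(t) on [1, 3)
slice at 4/9, transform all 2 pieces, and sum them
the [0, 4/9) slice contributes ∫ 27*t**(3/2)/8·t^(s-1) dt
the [4/9, 4/3) slice contributes ∫ 3*sqrt(t)·t^(s-1) dt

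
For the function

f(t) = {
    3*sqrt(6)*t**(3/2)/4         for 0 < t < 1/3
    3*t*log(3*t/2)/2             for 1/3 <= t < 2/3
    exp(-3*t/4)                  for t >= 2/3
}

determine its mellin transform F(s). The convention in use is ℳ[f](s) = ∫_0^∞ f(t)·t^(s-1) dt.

the common scale on t comes off first: t**(3/2) on [0, 1/2); t*log(t) on [1/2, 1); exp(-t/2) on [1, ∞)
decompose at 1/3, 2/3; ℳ[f](s) sums the 3 pieces' integrals
on [0, 1/3): add ∫ 3*sqrt(6)*t**(3/2)/4·t^(s-1) dt
segment [1/3, 2/3) carries 3*t*log(3*t/2)/2; integrate it
[2/3, ∞) adds the kernel integral of exp(-3*t/4)

(2*2**(2*s)*(2*s + 3)*(s**2 + 2*s + 1)*uppergamma(s, 1/2) - 2*2**s*(2*s + 3) + s*(2*s + 3)*log(2) + 2*s + (2*s + 3)*log(2) + sqrt(2)*(s**2 + 2*s + 1) + 3)/(2*3**s*(2*s + 3)*(s**2 + 2*s + 1))
  Re(s) > -3/2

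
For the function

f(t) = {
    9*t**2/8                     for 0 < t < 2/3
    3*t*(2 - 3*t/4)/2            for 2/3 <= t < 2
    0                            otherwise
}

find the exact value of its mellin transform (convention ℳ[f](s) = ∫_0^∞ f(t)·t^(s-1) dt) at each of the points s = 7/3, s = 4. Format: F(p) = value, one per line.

F(7/3) = 2*2**(1/3)*(891 - 16*3**(2/3))/585
F(4) = 8692/1215

undo the common scale on t: t**2/2 on [0, 1); t*(2 - t/2) on [1, 3)
peel off the shared t-power: t/2 on [0, 1); 2 - t/2 on [1, 3)
invert the common scale on t to get t on [0, 1/2); 2 - t on [1/2, 3/2)
split f at 2/3: ℳ[f](s) collects 2 kernel integrals
between 0 and 2/3 the integrand is 9*t**2/8·t^(s-1)
on [2/3, 2) integrate f = 3*t*(2 - 3*t/4)/2 against the kernel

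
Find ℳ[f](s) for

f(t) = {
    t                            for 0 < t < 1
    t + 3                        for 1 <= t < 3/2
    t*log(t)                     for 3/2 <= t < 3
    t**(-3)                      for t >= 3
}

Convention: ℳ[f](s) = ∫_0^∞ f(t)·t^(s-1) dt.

(-162*2**s*s*(s - 3)*(s**2 + 2*s + 1) - 162*2**s*(s - 3)*(s**2 + 2*s + 1) - 81*3**s*s**2*(s - 3)*(s + 1)*log(3) + 81*3**s*s**2*(s - 3)*(s + 1)*log(2) - 81*3**s*s*(s - 3)*(s + 1)*log(3) + 81*3**s*s*(s - 3)*(s + 1)*log(2) + 81*3**s*s*(s - 3)*(s + 1) + 243*3**s*s*(s - 3)*(s**2 + 2*s + 1) + 162*3**s*(s - 3)*(s**2 + 2*s + 1) + 162*6**s*s**2*(s - 3)*(s + 1)*log(3) - 162*6**s*s*(s - 3)*(s + 1) + 162*6**s*s*(s - 3)*(s + 1)*log(3) - 2*6**s*s*(s + 1)*(s**2 + 2*s + 1))/(54*2**s*s*(s - 3)*(s + 1)*(s**2 + 2*s + 1))
  -1 < Re(s) < 3

the 4 pieces separated at 1, 3/2, 3 each add one integral
∫ over [0, 1) of t·t^(s-1) joins the sum
∫ over [1, 3/2) of (t + 3)·t^(s-1) joins the sum
segment 3/2 to 3 holds t*log(t); add its integral
on [3, ∞): add ∫ t**(-3)·t^(s-1) dt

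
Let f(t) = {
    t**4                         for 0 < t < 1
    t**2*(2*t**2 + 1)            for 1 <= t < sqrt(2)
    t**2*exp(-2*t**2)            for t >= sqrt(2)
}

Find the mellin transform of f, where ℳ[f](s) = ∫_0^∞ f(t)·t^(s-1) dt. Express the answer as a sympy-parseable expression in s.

the shared t-power comes off first: t**2 on [0, 1); 2*t**2 + 1 on [1, sqrt(2)); exp(-2*t**2) on [sqrt(2), ∞)
back out the power substitution: t on [0, 1); 2*t + 1 on [1, 2); exp(-2*t) on [2, ∞)
slice at 1, sqrt(2), transform all 3 pieces, and sum them
piece [0, 1): integrate t**4 against the kernel
on [1, sqrt(2)) integrate f = t**2*(2*t**2 + 1) against the kernel
between sqrt(2) and ∞ the integrand is t**2*exp(-2*t**2)·t^(s-1)

(40*2**(3*s/2)*(s + 2) + 16*2**(3*s/2) + 2**(s/2)*(s + 2)*(s + 4)*uppergamma(s/2 + 1, 4) - 8*2**s*(s + 2) - 8*2**s)/(4*2**s*(s + 2)*(s + 4))
  Re(s) > -4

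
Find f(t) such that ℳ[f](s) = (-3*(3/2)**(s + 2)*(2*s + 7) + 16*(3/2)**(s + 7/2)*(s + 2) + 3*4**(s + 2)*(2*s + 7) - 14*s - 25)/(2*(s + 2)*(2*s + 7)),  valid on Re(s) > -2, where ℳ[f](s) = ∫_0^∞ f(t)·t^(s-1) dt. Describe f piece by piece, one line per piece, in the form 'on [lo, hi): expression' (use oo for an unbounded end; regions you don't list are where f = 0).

breakpoints 1, 3/2: one integral from each of the 3 segments
segment 0 to 1 holds t**2/2; add its integral
on [1, 3/2) integrate f = 4*t**(7/2) against the kernel
piece [3/2, 4): integrate 3*t**2/2 against the kernel

on [0, 1): t**2/2
on [1, 3/2): 4*t**(7/2)
on [3/2, 4): 3*t**2/2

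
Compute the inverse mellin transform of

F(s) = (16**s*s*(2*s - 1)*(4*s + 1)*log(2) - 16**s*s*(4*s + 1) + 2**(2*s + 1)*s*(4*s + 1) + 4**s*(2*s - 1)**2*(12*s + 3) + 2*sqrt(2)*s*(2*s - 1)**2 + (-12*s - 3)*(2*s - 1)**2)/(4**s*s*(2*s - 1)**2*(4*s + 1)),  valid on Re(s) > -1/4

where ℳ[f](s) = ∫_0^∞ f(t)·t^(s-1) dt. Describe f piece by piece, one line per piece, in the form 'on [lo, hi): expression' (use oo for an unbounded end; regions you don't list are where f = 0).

peel off the power substitution: sqrt(t) on [0, 1/2); 3 on [1/2, 1); log(t)/t on [1, 2)
reversing the shared t-power: t**(3/2) on [0, 1/2); 3*t on [1/2, 1); log(t) on [1, 2)
f breaks at 1/4, 1 into 3 integrals to sum
for t in [0, 1/4): the term is ∫ t**(1/4)·t^(s-1)
piece [1/4, 1): integrate 3 against the kernel
over [1, 4), the kernel integral of log(sqrt(t))/sqrt(t) enters the sum

on [0, 1/4): t**(1/4)
on [1/4, 1): 3
on [1, 4): log(sqrt(t))/sqrt(t)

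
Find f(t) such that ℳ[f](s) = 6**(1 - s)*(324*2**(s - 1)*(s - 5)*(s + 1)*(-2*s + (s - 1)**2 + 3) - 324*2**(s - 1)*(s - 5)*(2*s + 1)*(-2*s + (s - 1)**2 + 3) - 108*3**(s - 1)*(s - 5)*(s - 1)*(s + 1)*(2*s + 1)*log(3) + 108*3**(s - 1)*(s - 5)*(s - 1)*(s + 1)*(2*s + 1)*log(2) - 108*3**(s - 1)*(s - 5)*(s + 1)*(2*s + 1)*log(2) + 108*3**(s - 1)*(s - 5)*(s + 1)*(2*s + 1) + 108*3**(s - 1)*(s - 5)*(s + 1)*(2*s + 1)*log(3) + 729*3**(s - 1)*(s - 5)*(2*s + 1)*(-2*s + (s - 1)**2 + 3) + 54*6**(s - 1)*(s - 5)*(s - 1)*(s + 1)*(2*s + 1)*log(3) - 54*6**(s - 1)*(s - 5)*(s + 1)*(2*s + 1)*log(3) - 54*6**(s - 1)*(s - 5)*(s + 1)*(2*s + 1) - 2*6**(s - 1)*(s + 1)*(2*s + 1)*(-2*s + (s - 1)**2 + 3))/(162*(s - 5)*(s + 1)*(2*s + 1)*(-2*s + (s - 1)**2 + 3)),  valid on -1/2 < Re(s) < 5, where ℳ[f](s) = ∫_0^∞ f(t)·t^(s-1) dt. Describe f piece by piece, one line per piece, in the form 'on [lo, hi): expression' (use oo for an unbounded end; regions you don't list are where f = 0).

on [0, 1/3): 3*sqrt(3)*sqrt(t)
on [1/3, 1/2): 18*t
on [1/2, 1): log(3*t)/(3*t**2)
on [1, oo): 1/(81*t**5)

invert the shared t-power to get 3*sqrt(3)*t**(3/2) on [0, 1/3); 18*t**2 on [1/3, 1/2); log(3*t)/(3*t) on [1/2, 1); …
strip the common scale on t: t**(3/2) on [0, 1); 2*t**2 on [1, 3/2); log(t)/t on [3/2, 3); …
summing 4 kernel integrals split by 1/3, 1/2, 1 yields ℳ[f](s)
over [0, 1/3), the kernel integral of 3*sqrt(3)*sqrt(t) enters the sum
[1/3, 1/2) adds the kernel integral of 18*t
on [1/2, 1): add ∫ log(3*t)/(3*t**2)·t^(s-1) dt
segment [1, ∞) carries 1/(81*t**5); integrate it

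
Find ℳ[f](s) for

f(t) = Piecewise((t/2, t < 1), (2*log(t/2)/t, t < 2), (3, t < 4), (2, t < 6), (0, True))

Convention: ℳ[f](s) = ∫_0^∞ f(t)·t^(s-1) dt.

peel off the common scale on t: t on [0, 1/2); log(t)/t on [1/2, 1); 3 on [1, 2); …
decompose at 1, 2, 4; ℳ[f](s) sums the 4 pieces' integrals
on [0, 1) integrate f = t/2 against the kernel
[1, 2) adds the kernel integral of 2*log(t/2)/t
over [2, 4), the kernel integral of 3 enters the sum
segment 4 to 6 holds 2; add its integral

(2*2**(2*s)*(s + 1)*(s**2 - 2*s + 1) - 2*2**s*s*(s + 1) - 6*2**s*(s + 1)*(s**2 - 2*s + 1) + 4*6**s*(s + 1)*(s**2 - 2*s + 1) + 4*s**2*(s + 1)*log(2) - 4*s*(s + 1)*log(2) + 4*s*(s + 1) + s*(s**2 - 2*s + 1))/(2*s*(s + 1)*(s**2 - 2*s + 1))
  Re(s) > -1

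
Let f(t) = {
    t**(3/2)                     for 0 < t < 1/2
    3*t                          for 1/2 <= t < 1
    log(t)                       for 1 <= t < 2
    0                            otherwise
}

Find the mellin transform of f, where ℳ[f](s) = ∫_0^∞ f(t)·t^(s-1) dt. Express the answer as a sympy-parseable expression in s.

(-2*2**(2*s)*(s + 1)*(2*s + 3) + 6*2**s*s**2*(2*s + 3) + 2*2**s*(s + 1)*(2*s + 3) + 4**s*s*(s + 1)*(2*s + 3)*log(4) + sqrt(2)*s**2*(s + 1) - 3*s**2*(2*s + 3))/(2*2**s*s**2*(s + 1)*(2*s + 3))
  Re(s) > -3/2

summing 3 kernel integrals split by 1/2, 1 yields ℳ[f](s)
on [0, 1/2) integrate f = t**(3/2) against the kernel
on [1/2, 1): add ∫ 3*t·t^(s-1) dt
piece [1, 2): integrate log(t) against the kernel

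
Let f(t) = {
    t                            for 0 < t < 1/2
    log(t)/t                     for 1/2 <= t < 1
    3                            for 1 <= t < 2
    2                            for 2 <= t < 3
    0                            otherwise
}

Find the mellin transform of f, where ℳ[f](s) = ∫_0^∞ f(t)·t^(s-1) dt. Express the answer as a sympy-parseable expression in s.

(2*2**(2*s)*(s + 1)*(s**2 - 2*s + 1) - 2*2**s*s*(s + 1) - 6*2**s*(s + 1)*(s**2 - 2*s + 1) + 4*6**s*(s + 1)*(s**2 - 2*s + 1) + 4*s**2*(s + 1)*log(2) - 4*s*(s + 1)*log(2) + 4*s*(s + 1) + s*(s**2 - 2*s + 1))/(2*2**s*s*(s + 1)*(s**2 - 2*s + 1))
  Re(s) > -1

along the cuts 1/2, 1, 2, ℳ[f](s) splits into 4 integrals
between 0 and 1/2 the integrand is t·t^(s-1)
between 1/2 and 1 the integrand is log(t)/t·t^(s-1)
the [1, 2) slice contributes ∫ 3·t^(s-1) dt
on [2, 3): add ∫ 2·t^(s-1) dt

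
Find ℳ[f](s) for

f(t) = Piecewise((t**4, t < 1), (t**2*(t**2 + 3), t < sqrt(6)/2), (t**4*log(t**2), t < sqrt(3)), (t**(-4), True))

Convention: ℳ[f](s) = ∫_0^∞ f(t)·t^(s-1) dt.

2**(-s/2 - 1)*(-162*2**(s/2 + 1)*(s/2 - 2)*(s/2 + 1)*(s + (s/2 + 1)**2 + 3) - 162*2**(s/2 + 1)*(s/2 - 2)*(s + (s/2 + 1)**2 + 3) - 81*3**(s/2 + 1)*(s/2 - 2)*(s/2 + 1)**2*(s/2 + 2)*log(3) + 81*3**(s/2 + 1)*(s/2 - 2)*(s/2 + 1)**2*(s/2 + 2)*log(2) - 81*3**(s/2 + 1)*(s/2 - 2)*(s/2 + 1)*(s/2 + 2)*log(3) + 81*3**(s/2 + 1)*(s/2 - 2)*(s/2 + 1)*(s/2 + 2)*log(2) + 81*3**(s/2 + 1)*(s/2 - 2)*(s/2 + 1)*(s/2 + 2) + 243*3**(s/2 + 1)*(s/2 - 2)*(s/2 + 1)*(s + (s/2 + 1)**2 + 3) + 162*3**(s/2 + 1)*(s/2 - 2)*(s + (s/2 + 1)**2 + 3) + 162*6**(s/2 + 1)*(s/2 - 2)*(s/2 + 1)**2*(s/2 + 2)*log(3) - 162*6**(s/2 + 1)*(s/2 - 2)*(s/2 + 1)*(s/2 + 2) + 162*6**(s/2 + 1)*(s/2 - 2)*(s/2 + 1)*(s/2 + 2)*log(3) - 2*6**(s/2 + 1)*(s/2 + 1)*(s/2 + 2)*(s + (s/2 + 1)**2 + 3))/(108*(s/2 - 2)*(s/2 + 1)*(s/2 + 2)*(s + (s/2 + 1)**2 + 3))
  -4 < Re(s) < 4

the power substitution comes off first: t**2 on [0, 1); t*(t + 3) on [1, 3/2); t**2*log(t) on [3/2, 3); …
invert the shared t-power to get t on [0, 1); t + 3 on [1, 3/2); t*log(t) on [3/2, 3); …
along the cuts 1, sqrt(6)/2, sqrt(3), ℳ[f](s) splits into 4 integrals
on [0, 1) integrate f = t**4 against the kernel
on [1, sqrt(6)/2): add ∫ t**2*(t**2 + 3)·t^(s-1) dt
∫ over [sqrt(6)/2, sqrt(3)) of t**4*log(t**2)·t^(s-1) joins the sum
[sqrt(3), ∞) adds the kernel integral of t**(-4)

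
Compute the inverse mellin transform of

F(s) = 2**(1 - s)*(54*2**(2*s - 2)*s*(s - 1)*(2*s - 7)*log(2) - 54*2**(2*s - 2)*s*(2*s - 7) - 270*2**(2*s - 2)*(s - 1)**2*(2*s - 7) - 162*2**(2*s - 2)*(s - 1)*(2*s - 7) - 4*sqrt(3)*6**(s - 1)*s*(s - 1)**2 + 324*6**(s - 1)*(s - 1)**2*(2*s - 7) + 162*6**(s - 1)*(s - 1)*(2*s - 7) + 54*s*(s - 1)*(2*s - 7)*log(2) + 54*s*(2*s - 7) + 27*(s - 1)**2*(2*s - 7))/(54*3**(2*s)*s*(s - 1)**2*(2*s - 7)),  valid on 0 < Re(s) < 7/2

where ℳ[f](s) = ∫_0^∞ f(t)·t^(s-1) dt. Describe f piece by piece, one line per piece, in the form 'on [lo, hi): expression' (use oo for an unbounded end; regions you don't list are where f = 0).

on [0, 1/18): 1
on [1/18, 2/9): log(9*t)/(9*t)
on [2/9, 1/3): (9*t + 3)/(9*t)
on [1/3, oo): 1/(2187*t**(7/2))

the common scale on t comes off first: 1 on [0, 1/6); log(3*t)/(3*t) on [1/6, 2/3); (3*t + 3)/(3*t) on [2/3, 1); …
invert the common scale on t to get 1 on [0, 1/2); log(t)/t on [1/2, 2); (t + 3)/t on [2, 3); …
peel off the shared t-power: t on [0, 1/2); log(t) on [1/2, 2); t + 3 on [2, 3); …
the 4 pieces separated at 1/18, 2/9, 1/3 each add one integral
segment 0 to 1/18 holds 1; add its integral
piece [1/18, 2/9): integrate log(9*t)/(9*t) against the kernel
over [2/9, 1/3), the kernel integral of (9*t + 3)/(9*t) enters the sum
∫ over [1/3, ∞) of 1/(2187*t**(7/2))·t^(s-1) joins the sum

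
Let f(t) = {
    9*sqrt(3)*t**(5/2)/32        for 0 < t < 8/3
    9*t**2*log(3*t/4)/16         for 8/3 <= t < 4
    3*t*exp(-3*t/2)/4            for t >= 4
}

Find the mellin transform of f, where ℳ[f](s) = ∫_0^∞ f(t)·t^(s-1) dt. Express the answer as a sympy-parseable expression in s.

peel off the common scale on t: 9*sqrt(6)*t**(5/2)/8 on [0, 4/3); 9*t**2*log(3*t/2)/4 on [4/3, 2); 3*t*exp(-3*t)/2 on [2, ∞)
back out the common scale on t: t**(5/2) on [0, 2); t**2*log(t) on [2, 3); t*exp(-2*t) on [3, ∞)
remove the shared t-power first: t**(3/2) on [0, 2); t*log(t) on [2, 3); exp(-2*t) on [3, ∞)
summing 3 kernel integrals split by 8/3, 4 yields ℳ[f](s)
on [0, 8/3): add ∫ 9*sqrt(3)*t**(5/2)/32·t^(s-1) dt
on [8/3, 4): add ∫ 9*t**2*log(3*t/4)/16·t^(s-1) dt
the [4, ∞) slice contributes ∫ 3*t*exp(-3*t/2)/4·t^(s-1) dt

(4/3)**s*(-8*12**s*(s + 1)*(2*s + 5)*log(2) - 8*12**s*(2*s + 5)*log(2) + 8*12**s*(2*s + 5) + 16*12**s*sqrt(2)*(2*s + (s + 1)**2 + 3) + 18*18**s*(s + 1)*(2*s + 5)*log(3) - 18*18**s*(2*s + 5) + 18*18**s*(2*s + 5)*log(3) + 3**s*(2*s + 5)*(2*s + (s + 1)**2 + 3)*uppergamma(s + 1, 6))/(2*6**s*(2*s + 5)*(2*s + (s + 1)**2 + 3))
  Re(s) > -5/2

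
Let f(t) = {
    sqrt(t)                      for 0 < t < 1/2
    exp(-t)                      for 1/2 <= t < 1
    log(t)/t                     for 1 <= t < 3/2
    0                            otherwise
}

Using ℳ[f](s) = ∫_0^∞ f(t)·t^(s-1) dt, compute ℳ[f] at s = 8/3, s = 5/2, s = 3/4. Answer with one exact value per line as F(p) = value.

slice at 1/2, 1, transform all 3 pieces, and sum them
on [0, 1/2): add ∫ sqrt(t)·t^(s-1) dt
between 1/2 and 1 the integrand is exp(-t)·t^(s-1)
∫ log(t)/t·t^(s-1) over [1, 3/2)

F(8/3) = -uppergamma(8/3, 1) - 27*2**(1/3)*3**(2/3)/100 + 3*2**(5/6)/152 + 9/25 + log(3**(9*2**(1/3)*3**(2/3)/20)/2**(9*2**(1/3)*3**(2/3)/20)) + uppergamma(8/3, 1/2)
F(5/2) = -5*exp(-1)/2 - sqrt(6)/3 - 3*sqrt(pi)*erfc(1)/4 + 3*sqrt(pi)*erfc(sqrt(2)/2)/4 + 35/72 + exp(-3/2)*log(3**(36*sqrt(6)*exp(3/2))/2**(36*sqrt(6)*exp(3/2)))/72 + sqrt(2)*exp(-1/2)
F(3/4) = -16*2**(1/4)*3**(3/4)/3 + log(2**(4*2**(1/4)*3**(3/4)/3)/3**(4*2**(1/4)*3**(3/4)/3)) - uppergamma(3/4, 1) + 2**(3/4)/5 + uppergamma(3/4, 1/2) + 16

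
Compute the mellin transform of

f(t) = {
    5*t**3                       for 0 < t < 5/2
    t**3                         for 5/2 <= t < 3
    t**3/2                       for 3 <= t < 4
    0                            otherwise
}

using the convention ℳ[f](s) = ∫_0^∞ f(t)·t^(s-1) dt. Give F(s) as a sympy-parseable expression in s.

(64*2**(3*s) + 125*5**s + 27*6**s)/(2*2**s*(s + 3))
  Re(s) > -3

decompose at 5/2, 3; ℳ[f](s) sums the 3 pieces' integrals
piece [0, 5/2): integrate 5*t**3 against the kernel
segment [5/2, 3) carries t**3; integrate it
segment [3, 4) carries t**3/2; integrate it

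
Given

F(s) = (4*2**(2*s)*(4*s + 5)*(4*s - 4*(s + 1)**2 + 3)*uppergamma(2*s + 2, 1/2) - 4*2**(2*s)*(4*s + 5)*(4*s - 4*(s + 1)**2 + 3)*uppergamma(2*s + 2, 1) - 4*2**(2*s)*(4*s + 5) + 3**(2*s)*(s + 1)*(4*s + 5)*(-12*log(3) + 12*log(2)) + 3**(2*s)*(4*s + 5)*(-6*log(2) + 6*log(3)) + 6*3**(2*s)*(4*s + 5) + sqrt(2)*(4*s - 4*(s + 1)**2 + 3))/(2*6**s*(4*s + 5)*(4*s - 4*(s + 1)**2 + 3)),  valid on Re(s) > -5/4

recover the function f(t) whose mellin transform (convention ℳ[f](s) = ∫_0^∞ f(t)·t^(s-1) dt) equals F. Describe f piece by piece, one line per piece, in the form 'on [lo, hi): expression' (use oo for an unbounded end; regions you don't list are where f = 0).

on [0, 1/6): 3*2**(3/4)*3**(1/4)*t**(5/4)/4
on [1/6, 2/3): 3*t*exp(-sqrt(6)*sqrt(t)/2)/2
on [2/3, 3/2): sqrt(6)*sqrt(t)*log(sqrt(6)*sqrt(t)/2)/2

remove the common scale on t first: t**(5/4) on [0, 1/4); t*exp(-sqrt(t)) on [1/4, 1); sqrt(t)*log(sqrt(t)) on [1, 9/4)
reversing the power substitution: t**(5/2) on [0, 1/2); t**2*exp(-t) on [1/2, 1); t*log(t) on [1, 3/2)
reversing the shared t-power: sqrt(t) on [0, 1/2); exp(-t) on [1/2, 1); log(t)/t on [1, 3/2)
f breaks at 1/6, 2/3 into 3 integrals to sum
∫ over [0, 1/6) of 3*2**(3/4)*3**(1/4)*t**(5/4)/4·t^(s-1) joins the sum
segment 1/6 to 2/3 holds 3*t*exp(-sqrt(6)*sqrt(t)/2)/2; add its integral
∫ over [2/3, 3/2) of sqrt(6)*sqrt(t)*log(sqrt(6)*sqrt(t)/2)/2·t^(s-1) joins the sum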